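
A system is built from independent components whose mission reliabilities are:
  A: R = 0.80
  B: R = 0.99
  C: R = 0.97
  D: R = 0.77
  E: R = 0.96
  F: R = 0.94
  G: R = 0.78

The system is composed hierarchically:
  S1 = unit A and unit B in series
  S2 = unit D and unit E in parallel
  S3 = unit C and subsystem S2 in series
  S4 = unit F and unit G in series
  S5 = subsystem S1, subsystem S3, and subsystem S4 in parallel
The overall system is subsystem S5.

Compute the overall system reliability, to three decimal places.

0.998

Series (A and B): 0.80000 × 0.99000 = 0.79200
Parallel (D and E): 1 − (1 − 0.77000)(1 − 0.96000) = 0.99080
Series (C and [0.99080]): 0.97000 × 0.99080 = 0.96108
Series (F and G): 0.94000 × 0.78000 = 0.73320
Parallel ([0.79200], [0.96108], and [0.73320]): 1 − (1 − 0.79200)(1 − 0.96108)(1 − 0.73320) = 0.998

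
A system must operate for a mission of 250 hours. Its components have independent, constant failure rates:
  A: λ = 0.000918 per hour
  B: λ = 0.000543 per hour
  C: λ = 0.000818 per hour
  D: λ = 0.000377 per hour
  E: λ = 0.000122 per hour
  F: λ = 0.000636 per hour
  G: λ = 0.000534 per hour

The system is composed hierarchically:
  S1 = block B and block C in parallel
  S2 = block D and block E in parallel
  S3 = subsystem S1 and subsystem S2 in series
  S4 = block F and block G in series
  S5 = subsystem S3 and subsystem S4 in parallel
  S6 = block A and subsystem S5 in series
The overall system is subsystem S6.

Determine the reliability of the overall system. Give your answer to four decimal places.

R(A) = exp(−0.000918 × 250) = 0.794931
R(B) = exp(−0.000543 × 250) = 0.873061
R(C) = exp(−0.000818 × 250) = 0.815055
R(D) = exp(−0.000377 × 250) = 0.910055
R(E) = exp(−0.000122 × 250) = 0.969960
R(F) = exp(−0.000636 × 250) = 0.852996
R(G) = exp(−0.000534 × 250) = 0.875027
Parallel (B and C): 1 − (1 − 0.873061)(1 − 0.815055) = 0.976523
Parallel (D and E): 1 − (1 − 0.910055)(1 − 0.969960) = 0.997298
Series ([0.976523] and [0.997298]): 0.976523 × 0.997298 = 0.973884
Series (F and G): 0.852996 × 0.875027 = 0.746395
Parallel ([0.973884] and [0.746395]): 1 − (1 − 0.973884)(1 − 0.746395) = 0.993377
Series (A and [0.993377]): 0.794931 × 0.993377 = 0.7897

0.7897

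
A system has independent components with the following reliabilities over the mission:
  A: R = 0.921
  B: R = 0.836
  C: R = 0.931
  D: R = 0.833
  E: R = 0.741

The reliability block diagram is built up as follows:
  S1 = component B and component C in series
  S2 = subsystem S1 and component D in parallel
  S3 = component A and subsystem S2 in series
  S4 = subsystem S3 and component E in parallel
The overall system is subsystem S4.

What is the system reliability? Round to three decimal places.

Series (B and C): 0.83600 × 0.93100 = 0.77832
Parallel ([0.77832] and D): 1 − (1 − 0.77832)(1 − 0.83300) = 0.96298
Series (A and [0.96298]): 0.92100 × 0.96298 = 0.88690
Parallel ([0.88690] and E): 1 − (1 − 0.88690)(1 − 0.74100) = 0.971

0.971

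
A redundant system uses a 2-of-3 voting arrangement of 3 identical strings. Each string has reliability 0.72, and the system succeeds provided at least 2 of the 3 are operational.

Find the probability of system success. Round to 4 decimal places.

0.8087

R = Σ_{i=2}^{3} C(3,i) p^i (1−p)^{3−i} with p = 0.72
C(3,2)·0.72^2·0.28^1 = 0.435456
C(3,3)·0.72^3·0.28^0 = 0.373248
Sum = 0.8087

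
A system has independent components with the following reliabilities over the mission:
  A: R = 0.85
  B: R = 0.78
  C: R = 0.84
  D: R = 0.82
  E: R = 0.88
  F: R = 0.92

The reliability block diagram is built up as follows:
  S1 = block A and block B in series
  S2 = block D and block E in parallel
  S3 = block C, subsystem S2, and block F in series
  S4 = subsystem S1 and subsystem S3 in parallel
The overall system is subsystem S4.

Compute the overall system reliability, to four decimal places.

0.9178

Series (A and B): 0.850000 × 0.780000 = 0.663000
Parallel (D and E): 1 − (1 − 0.820000)(1 − 0.880000) = 0.978400
Series (C, [0.978400], and F): 0.840000 × 0.978400 × 0.920000 = 0.756108
Parallel ([0.663000] and [0.756108]): 1 − (1 − 0.663000)(1 − 0.756108) = 0.9178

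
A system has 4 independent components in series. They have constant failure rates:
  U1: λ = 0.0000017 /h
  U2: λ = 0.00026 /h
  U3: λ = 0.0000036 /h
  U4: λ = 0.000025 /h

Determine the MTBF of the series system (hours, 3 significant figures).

3440

Series of exponential components: λ_sys = Σ λ_i
λ_sys = 0.0000017 + 0.00026 + 0.0000036 + 0.000025 = 2.9030e-04 /h
MTBF = 1 / λ_sys = 3440 h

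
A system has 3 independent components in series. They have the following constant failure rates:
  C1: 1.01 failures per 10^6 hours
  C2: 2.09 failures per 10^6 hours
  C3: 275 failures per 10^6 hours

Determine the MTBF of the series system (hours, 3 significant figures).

3600

Series of exponential components: λ_sys = Σ λ_i
λ_sys = 0.00000101 + 0.00000209 + 0.000275 = 2.7810e-04 /h
MTBF = 1 / λ_sys = 3600 h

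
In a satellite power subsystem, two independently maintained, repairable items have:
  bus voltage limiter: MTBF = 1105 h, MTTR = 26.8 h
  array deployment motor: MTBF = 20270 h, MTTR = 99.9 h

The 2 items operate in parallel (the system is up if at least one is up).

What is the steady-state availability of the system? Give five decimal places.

A(bus voltage limiter) = MTBF/(MTBF+MTTR) = 1105/(1105+26.8) = 0.976321
A(array deployment motor) = MTBF/(MTBF+MTTR) = 20270/(20270+99.9) = 0.995096
Parallel availability: 1 − (1 − 0.976321)(1 − 0.995096) = 0.99988

0.99988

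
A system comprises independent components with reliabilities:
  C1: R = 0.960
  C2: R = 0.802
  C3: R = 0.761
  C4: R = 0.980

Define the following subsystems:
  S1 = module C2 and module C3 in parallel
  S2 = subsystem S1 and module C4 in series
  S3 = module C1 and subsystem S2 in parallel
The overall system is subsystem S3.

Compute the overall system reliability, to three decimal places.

Parallel (C2 and C3): 1 − (1 − 0.80200)(1 − 0.76100) = 0.95268
Series ([0.95268] and C4): 0.95268 × 0.98000 = 0.93363
Parallel (C1 and [0.93363]): 1 − (1 − 0.96000)(1 − 0.93363) = 0.997

0.997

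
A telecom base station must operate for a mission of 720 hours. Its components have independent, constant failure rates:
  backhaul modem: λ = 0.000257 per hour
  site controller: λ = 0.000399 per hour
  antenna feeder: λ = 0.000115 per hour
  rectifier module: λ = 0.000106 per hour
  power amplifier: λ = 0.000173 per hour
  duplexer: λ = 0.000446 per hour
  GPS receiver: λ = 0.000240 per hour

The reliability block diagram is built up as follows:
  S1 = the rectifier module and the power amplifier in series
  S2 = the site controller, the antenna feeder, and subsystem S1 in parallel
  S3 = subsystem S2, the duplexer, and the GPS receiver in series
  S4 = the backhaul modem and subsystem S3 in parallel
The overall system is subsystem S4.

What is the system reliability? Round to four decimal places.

R(backhaul modem) = exp(−0.000257 × 720) = 0.831071
R(site controller) = exp(−0.000399 × 720) = 0.750302
R(antenna feeder) = exp(−0.000115 × 720) = 0.920535
R(rectifier module) = exp(−0.000106 × 720) = 0.926520
R(power amplifier) = exp(−0.000173 × 720) = 0.882885
R(duplexer) = exp(−0.000446 × 720) = 0.725336
R(GPS receiver) = exp(−0.000240 × 720) = 0.841306
Series (rectifier module and power amplifier): 0.926520 × 0.882885 = 0.818011
Parallel (site controller, antenna feeder, and [0.818011]): 1 − (1 − 0.750302)(1 − 0.920535)(1 − 0.818011) = 0.996389
Series ([0.996389], duplexer, and GPS receiver): 0.996389 × 0.725336 × 0.841306 = 0.608026
Parallel (backhaul modem and [0.608026]): 1 − (1 − 0.831071)(1 − 0.608026) = 0.9338

0.9338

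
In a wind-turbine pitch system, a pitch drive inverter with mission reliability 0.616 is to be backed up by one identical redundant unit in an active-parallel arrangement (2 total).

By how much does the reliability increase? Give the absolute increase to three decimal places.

R_before = 0.616
R_after = 1 − (1 − 0.616)^2 = 0.853
ΔR = 0.853 − 0.616 = 0.237

0.237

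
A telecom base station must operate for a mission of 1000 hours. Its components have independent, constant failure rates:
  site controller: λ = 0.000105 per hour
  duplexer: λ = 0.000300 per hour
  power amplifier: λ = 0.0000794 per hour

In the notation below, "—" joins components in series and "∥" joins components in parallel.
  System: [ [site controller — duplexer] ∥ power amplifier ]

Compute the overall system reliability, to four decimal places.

0.9746

R(site controller) = exp(−0.000105 × 1000) = 0.900325
R(duplexer) = exp(−0.000300 × 1000) = 0.740818
R(power amplifier) = exp(−0.0000794 × 1000) = 0.923670
Series (site controller and duplexer): 0.900325 × 0.740818 = 0.666977
Parallel ([0.666977] and power amplifier): 1 − (1 − 0.666977)(1 − 0.923670) = 0.9746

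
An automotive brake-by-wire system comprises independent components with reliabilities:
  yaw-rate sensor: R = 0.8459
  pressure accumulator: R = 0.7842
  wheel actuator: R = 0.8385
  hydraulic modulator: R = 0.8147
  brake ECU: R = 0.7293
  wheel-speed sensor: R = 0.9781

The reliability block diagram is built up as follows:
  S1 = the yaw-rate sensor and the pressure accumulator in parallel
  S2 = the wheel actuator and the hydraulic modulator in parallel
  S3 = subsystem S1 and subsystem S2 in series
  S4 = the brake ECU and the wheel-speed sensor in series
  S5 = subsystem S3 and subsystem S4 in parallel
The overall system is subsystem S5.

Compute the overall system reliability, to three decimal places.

0.982

Parallel (yaw-rate sensor and pressure accumulator): 1 − (1 − 0.84590)(1 − 0.78420) = 0.96675
Parallel (wheel actuator and hydraulic modulator): 1 − (1 − 0.83850)(1 − 0.81470) = 0.97007
Series ([0.96675] and [0.97007]): 0.96675 × 0.97007 = 0.93782
Series (brake ECU and wheel-speed sensor): 0.72930 × 0.97810 = 0.71333
Parallel ([0.93782] and [0.71333]): 1 − (1 − 0.93782)(1 − 0.71333) = 0.982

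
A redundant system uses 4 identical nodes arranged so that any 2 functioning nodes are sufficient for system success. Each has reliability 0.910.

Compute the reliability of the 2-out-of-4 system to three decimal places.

0.997

R = Σ_{i=2}^{4} C(4,i) p^i (1−p)^{4−i} with p = 0.910
C(4,2)·0.910^2·0.090^2 = 0.04025
C(4,3)·0.910^3·0.090^1 = 0.27129
C(4,4)·0.910^4·0.090^0 = 0.68575
Sum = 0.997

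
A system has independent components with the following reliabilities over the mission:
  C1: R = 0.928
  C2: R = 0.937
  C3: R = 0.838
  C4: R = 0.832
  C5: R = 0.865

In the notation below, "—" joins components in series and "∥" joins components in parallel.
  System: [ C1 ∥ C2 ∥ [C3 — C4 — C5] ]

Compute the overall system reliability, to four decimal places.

0.9982

Series (C3, C4, and C5): 0.838000 × 0.832000 × 0.865000 = 0.603092
Parallel (C1, C2, and [0.603092]): 1 − (1 − 0.928000)(1 − 0.937000)(1 − 0.603092) = 0.9982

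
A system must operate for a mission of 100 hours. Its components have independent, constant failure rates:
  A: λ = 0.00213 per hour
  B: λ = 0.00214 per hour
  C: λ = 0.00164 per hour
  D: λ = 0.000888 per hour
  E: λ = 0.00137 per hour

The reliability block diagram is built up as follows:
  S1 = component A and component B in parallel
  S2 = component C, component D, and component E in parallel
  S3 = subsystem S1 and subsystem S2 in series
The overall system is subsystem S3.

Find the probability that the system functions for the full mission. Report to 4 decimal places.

0.9615

R(A) = exp(−0.00213 × 100) = 0.808156
R(B) = exp(−0.00214 × 100) = 0.807348
R(C) = exp(−0.00164 × 100) = 0.848742
R(D) = exp(−0.000888 × 100) = 0.915029
R(E) = exp(−0.00137 × 100) = 0.871970
Parallel (A and B): 1 − (1 − 0.808156)(1 − 0.807348) = 0.963041
Parallel (C, D, and E): 1 − (1 − 0.848742)(1 − 0.915029)(1 − 0.871970) = 0.998354
Series ([0.963041] and [0.998354]): 0.963041 × 0.998354 = 0.9615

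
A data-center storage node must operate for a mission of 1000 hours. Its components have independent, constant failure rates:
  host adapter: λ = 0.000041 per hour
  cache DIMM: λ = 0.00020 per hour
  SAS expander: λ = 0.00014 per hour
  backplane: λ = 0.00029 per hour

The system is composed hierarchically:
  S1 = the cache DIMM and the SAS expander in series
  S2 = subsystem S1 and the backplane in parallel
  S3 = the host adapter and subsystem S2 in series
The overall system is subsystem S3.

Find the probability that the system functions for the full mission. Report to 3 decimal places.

0.890

R(host adapter) = exp(−0.000041 × 1000) = 0.95983
R(cache DIMM) = exp(−0.00020 × 1000) = 0.81873
R(SAS expander) = exp(−0.00014 × 1000) = 0.86936
R(backplane) = exp(−0.00029 × 1000) = 0.74826
Series (cache DIMM and SAS expander): 0.81873 × 0.86936 = 0.71177
Parallel ([0.71177] and backplane): 1 − (1 − 0.71177)(1 − 0.74826) = 0.92744
Series (host adapter and [0.92744]): 0.95983 × 0.92744 = 0.890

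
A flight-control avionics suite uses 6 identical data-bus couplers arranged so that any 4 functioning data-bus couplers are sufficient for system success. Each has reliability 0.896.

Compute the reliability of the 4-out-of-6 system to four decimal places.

0.9823

R = Σ_{i=4}^{6} C(6,i) p^i (1−p)^{6−i} with p = 0.896
C(6,4)·0.896^4·0.104^2 = 0.104566
C(6,5)·0.896^5·0.104^1 = 0.360350
C(6,6)·0.896^6·0.104^0 = 0.517426
Sum = 0.9823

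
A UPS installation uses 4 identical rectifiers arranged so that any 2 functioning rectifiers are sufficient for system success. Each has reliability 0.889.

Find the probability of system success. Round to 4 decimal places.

0.9950

R = Σ_{i=2}^{4} C(4,i) p^i (1−p)^{4−i} with p = 0.889
C(4,2)·0.889^2·0.111^2 = 0.058425
C(4,3)·0.889^3·0.111^1 = 0.311952
C(4,4)·0.889^4·0.111^0 = 0.624607
Sum = 0.9950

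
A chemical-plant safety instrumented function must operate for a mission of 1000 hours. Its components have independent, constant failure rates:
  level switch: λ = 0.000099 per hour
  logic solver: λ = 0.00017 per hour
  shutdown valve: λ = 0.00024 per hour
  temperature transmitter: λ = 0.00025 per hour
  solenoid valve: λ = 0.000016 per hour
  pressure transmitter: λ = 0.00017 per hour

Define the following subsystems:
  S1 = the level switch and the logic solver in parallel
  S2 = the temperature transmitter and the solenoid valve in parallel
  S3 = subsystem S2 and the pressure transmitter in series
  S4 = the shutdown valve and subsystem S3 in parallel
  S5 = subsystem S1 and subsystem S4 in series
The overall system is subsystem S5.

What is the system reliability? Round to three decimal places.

0.952

R(level switch) = exp(−0.000099 × 1000) = 0.90574
R(logic solver) = exp(−0.00017 × 1000) = 0.84366
R(shutdown valve) = exp(−0.00024 × 1000) = 0.78663
R(temperature transmitter) = exp(−0.00025 × 1000) = 0.77880
R(solenoid valve) = exp(−0.000016 × 1000) = 0.98413
R(pressure transmitter) = exp(−0.00017 × 1000) = 0.84366
Parallel (level switch and logic solver): 1 − (1 − 0.90574)(1 − 0.84366) = 0.98526
Parallel (temperature transmitter and solenoid valve): 1 − (1 − 0.77880)(1 − 0.98413) = 0.99649
Series ([0.99649] and pressure transmitter): 0.99649 × 0.84366 = 0.84070
Parallel (shutdown valve and [0.84070]): 1 − (1 − 0.78663)(1 − 0.84070) = 0.96601
Series ([0.98526] and [0.96601]): 0.98526 × 0.96601 = 0.952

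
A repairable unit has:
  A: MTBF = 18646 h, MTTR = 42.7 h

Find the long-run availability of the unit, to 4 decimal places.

A(A) = MTBF/(MTBF+MTTR) = 18646/(18646+42.7) = 0.9977

0.9977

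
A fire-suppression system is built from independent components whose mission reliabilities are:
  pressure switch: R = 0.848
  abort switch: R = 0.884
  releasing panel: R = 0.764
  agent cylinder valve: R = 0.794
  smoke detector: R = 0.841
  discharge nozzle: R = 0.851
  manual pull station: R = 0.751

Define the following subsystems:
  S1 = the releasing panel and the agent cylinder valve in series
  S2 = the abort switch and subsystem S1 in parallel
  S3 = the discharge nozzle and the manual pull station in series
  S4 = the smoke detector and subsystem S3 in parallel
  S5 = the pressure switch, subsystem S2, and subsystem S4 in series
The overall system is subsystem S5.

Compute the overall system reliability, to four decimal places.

Series (releasing panel and agent cylinder valve): 0.764000 × 0.794000 = 0.606616
Parallel (abort switch and [0.606616]): 1 − (1 − 0.884000)(1 − 0.606616) = 0.954367
Series (discharge nozzle and manual pull station): 0.851000 × 0.751000 = 0.639101
Parallel (smoke detector and [0.639101]): 1 − (1 − 0.841000)(1 − 0.639101) = 0.942617
Series (pressure switch, [0.954367], and [0.942617]): 0.848000 × 0.954367 × 0.942617 = 0.7629

0.7629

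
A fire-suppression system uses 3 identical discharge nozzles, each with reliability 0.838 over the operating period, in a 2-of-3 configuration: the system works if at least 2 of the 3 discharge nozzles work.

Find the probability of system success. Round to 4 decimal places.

R = Σ_{i=2}^{3} C(3,i) p^i (1−p)^{3−i} with p = 0.838
C(3,2)·0.838^2·0.162^1 = 0.341291
C(3,3)·0.838^3·0.162^0 = 0.588480
Sum = 0.9298

0.9298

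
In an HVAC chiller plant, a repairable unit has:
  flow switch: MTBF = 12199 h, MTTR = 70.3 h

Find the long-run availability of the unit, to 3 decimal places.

0.994

A(flow switch) = MTBF/(MTBF+MTTR) = 12199/(12199+70.3) = 0.994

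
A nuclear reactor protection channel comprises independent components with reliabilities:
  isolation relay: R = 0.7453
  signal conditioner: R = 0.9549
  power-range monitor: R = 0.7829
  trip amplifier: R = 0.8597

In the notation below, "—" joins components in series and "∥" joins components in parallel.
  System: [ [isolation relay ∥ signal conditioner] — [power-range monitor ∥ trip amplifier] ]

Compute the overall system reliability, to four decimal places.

Parallel (isolation relay and signal conditioner): 1 − (1 − 0.745300)(1 − 0.954900) = 0.988513
Parallel (power-range monitor and trip amplifier): 1 − (1 − 0.782900)(1 − 0.859700) = 0.969541
Series ([0.988513] and [0.969541]): 0.988513 × 0.969541 = 0.9584

0.9584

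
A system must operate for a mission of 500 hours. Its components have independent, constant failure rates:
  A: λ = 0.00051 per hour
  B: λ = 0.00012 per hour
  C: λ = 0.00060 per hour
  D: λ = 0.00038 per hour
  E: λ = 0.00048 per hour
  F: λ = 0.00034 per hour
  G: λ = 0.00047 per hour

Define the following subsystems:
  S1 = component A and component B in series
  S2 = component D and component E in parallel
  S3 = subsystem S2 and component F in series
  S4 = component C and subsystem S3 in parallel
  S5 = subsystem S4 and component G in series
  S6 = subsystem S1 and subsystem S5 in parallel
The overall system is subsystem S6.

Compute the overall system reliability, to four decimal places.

0.9330

R(A) = exp(−0.00051 × 500) = 0.774916
R(B) = exp(−0.00012 × 500) = 0.941765
R(C) = exp(−0.00060 × 500) = 0.740818
R(D) = exp(−0.00038 × 500) = 0.826959
R(E) = exp(−0.00048 × 500) = 0.786628
R(F) = exp(−0.00034 × 500) = 0.843665
R(G) = exp(−0.00047 × 500) = 0.790571
Series (A and B): 0.774916 × 0.941765 = 0.729789
Parallel (D and E): 1 − (1 − 0.826959)(1 − 0.786628) = 0.963078
Series ([0.963078] and F): 0.963078 × 0.843665 = 0.812515
Parallel (C and [0.812515]): 1 − (1 − 0.740818)(1 − 0.812515) = 0.951407
Series ([0.951407] and G): 0.951407 × 0.790571 = 0.752155
Parallel ([0.729789] and [0.752155]): 1 − (1 − 0.729789)(1 − 0.752155) = 0.9330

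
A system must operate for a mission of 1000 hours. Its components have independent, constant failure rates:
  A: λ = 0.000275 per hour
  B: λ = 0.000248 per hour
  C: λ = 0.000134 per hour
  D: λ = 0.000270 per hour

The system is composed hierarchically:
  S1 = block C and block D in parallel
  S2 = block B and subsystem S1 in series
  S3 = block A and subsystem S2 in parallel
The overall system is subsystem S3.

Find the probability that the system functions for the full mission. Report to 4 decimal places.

0.9416

R(A) = exp(−0.000275 × 1000) = 0.759572
R(B) = exp(−0.000248 × 1000) = 0.780360
R(C) = exp(−0.000134 × 1000) = 0.874590
R(D) = exp(−0.000270 × 1000) = 0.763379
Parallel (C and D): 1 − (1 − 0.874590)(1 − 0.763379) = 0.970325
Series (B and [0.970325]): 0.780360 × 0.970325 = 0.757203
Parallel (A and [0.757203]): 1 − (1 − 0.759572)(1 − 0.757203) = 0.9416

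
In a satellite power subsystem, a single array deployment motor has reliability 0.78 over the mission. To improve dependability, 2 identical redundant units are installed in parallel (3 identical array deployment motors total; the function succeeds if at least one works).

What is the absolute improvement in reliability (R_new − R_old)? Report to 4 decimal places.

0.2094

R_before = 0.78
R_after = 1 − (1 − 0.78)^3 = 0.9894
ΔR = 0.9894 − 0.78 = 0.2094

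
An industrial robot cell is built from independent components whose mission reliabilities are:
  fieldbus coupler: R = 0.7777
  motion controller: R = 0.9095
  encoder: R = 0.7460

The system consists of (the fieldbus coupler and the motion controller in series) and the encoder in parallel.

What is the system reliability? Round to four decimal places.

Series (fieldbus coupler and motion controller): 0.777700 × 0.909500 = 0.707318
Parallel ([0.707318] and encoder): 1 − (1 − 0.707318)(1 − 0.746000) = 0.9257

0.9257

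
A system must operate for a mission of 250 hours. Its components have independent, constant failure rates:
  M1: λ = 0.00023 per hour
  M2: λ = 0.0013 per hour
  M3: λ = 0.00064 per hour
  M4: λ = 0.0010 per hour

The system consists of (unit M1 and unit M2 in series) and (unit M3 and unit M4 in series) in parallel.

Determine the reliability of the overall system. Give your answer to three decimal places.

0.893

R(M1) = exp(−0.00023 × 250) = 0.94412
R(M2) = exp(−0.0013 × 250) = 0.72253
R(M3) = exp(−0.00064 × 250) = 0.85214
R(M4) = exp(−0.0010 × 250) = 0.77880
Series (M1 and M2): 0.94412 × 0.72253 = 0.68216
Series (M3 and M4): 0.85214 × 0.77880 = 0.66365
Parallel ([0.68216] and [0.66365]): 1 − (1 − 0.68216)(1 − 0.66365) = 0.893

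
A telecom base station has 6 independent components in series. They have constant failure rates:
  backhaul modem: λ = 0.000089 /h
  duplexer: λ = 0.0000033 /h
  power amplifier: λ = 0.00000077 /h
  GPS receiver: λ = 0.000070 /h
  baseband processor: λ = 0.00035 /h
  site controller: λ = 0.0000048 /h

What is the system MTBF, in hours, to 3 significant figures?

1930

Series of exponential components: λ_sys = Σ λ_i
λ_sys = 0.000089 + 0.0000033 + 0.00000077 + 0.000070 + 0.00035 + 0.0000048 = 5.1787e-04 /h
MTBF = 1 / λ_sys = 1930 h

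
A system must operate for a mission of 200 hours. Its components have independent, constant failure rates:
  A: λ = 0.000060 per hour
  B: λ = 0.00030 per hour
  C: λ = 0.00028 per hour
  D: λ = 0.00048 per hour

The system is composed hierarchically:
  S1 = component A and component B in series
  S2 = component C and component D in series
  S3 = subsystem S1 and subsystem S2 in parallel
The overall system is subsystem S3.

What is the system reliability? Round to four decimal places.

0.9902

R(A) = exp(−0.000060 × 200) = 0.988072
R(B) = exp(−0.00030 × 200) = 0.941765
R(C) = exp(−0.00028 × 200) = 0.945539
R(D) = exp(−0.00048 × 200) = 0.908464
Series (A and B): 0.988072 × 0.941765 = 0.930532
Series (C and D): 0.945539 × 0.908464 = 0.858988
Parallel ([0.930532] and [0.858988]): 1 − (1 − 0.930532)(1 − 0.858988) = 0.9902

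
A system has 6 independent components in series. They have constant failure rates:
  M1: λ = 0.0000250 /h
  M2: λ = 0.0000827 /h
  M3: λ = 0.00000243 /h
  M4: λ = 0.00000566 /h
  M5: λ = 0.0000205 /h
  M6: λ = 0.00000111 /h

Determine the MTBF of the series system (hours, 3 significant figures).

7280

Series of exponential components: λ_sys = Σ λ_i
λ_sys = 0.0000250 + 0.0000827 + 0.00000243 + 0.00000566 + 0.0000205 + 0.00000111 = 1.3740e-04 /h
MTBF = 1 / λ_sys = 7280 h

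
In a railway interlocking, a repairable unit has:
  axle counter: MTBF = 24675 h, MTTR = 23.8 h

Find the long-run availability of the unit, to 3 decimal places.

0.999

A(axle counter) = MTBF/(MTBF+MTTR) = 24675/(24675+23.8) = 0.999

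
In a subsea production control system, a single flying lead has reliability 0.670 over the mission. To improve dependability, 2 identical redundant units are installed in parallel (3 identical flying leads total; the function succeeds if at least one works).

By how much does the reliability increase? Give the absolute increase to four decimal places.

R_before = 0.670
R_after = 1 − (1 − 0.670)^3 = 0.9641
ΔR = 0.9641 − 0.670 = 0.2941

0.2941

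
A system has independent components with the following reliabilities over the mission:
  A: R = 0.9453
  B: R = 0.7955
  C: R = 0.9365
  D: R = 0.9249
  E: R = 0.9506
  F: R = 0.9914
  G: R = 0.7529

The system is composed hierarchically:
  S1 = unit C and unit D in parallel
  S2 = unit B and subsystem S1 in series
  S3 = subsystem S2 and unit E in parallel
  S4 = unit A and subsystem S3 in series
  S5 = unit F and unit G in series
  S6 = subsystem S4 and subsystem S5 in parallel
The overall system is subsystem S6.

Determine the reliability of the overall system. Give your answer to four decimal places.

Parallel (C and D): 1 − (1 − 0.936500)(1 − 0.924900) = 0.995231
Series (B and [0.995231]): 0.795500 × 0.995231 = 0.791706
Parallel ([0.791706] and E): 1 − (1 − 0.791706)(1 − 0.950600) = 0.989710
Series (A and [0.989710]): 0.945300 × 0.989710 = 0.935573
Series (F and G): 0.991400 × 0.752900 = 0.746425
Parallel ([0.935573] and [0.746425]): 1 − (1 − 0.935573)(1 − 0.746425) = 0.9837

0.9837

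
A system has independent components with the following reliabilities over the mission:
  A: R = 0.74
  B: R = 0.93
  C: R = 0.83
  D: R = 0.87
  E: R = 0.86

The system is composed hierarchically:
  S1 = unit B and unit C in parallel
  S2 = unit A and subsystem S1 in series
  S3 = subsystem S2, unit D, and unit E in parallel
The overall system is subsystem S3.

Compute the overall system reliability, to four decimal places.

0.9951

Parallel (B and C): 1 − (1 − 0.930000)(1 − 0.830000) = 0.988100
Series (A and [0.988100]): 0.740000 × 0.988100 = 0.731194
Parallel ([0.731194], D, and E): 1 − (1 − 0.731194)(1 − 0.870000)(1 − 0.860000) = 0.9951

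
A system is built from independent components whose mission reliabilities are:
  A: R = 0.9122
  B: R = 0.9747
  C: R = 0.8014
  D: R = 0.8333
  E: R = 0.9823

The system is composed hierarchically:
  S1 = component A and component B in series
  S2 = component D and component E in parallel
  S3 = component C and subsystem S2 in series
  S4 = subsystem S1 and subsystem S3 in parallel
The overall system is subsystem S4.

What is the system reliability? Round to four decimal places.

Series (A and B): 0.912200 × 0.974700 = 0.889121
Parallel (D and E): 1 − (1 − 0.833300)(1 − 0.982300) = 0.997049
Series (C and [0.997049]): 0.801400 × 0.997049 = 0.799035
Parallel ([0.889121] and [0.799035]): 1 − (1 − 0.889121)(1 − 0.799035) = 0.9777

0.9777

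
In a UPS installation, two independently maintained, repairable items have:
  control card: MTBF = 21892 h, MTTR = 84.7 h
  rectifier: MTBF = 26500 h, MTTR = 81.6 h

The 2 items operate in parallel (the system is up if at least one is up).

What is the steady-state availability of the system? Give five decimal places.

A(control card) = MTBF/(MTBF+MTTR) = 21892/(21892+84.7) = 0.996146
A(rectifier) = MTBF/(MTBF+MTTR) = 26500/(26500+81.6) = 0.996930
Parallel availability: 1 − (1 − 0.996146)(1 − 0.996930) = 0.99999

0.99999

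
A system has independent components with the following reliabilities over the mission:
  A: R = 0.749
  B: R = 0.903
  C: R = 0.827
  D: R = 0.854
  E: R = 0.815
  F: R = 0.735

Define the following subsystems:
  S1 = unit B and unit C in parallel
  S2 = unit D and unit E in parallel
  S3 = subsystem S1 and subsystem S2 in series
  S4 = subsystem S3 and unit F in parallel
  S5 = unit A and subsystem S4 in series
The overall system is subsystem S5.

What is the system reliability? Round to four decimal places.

0.7404

Parallel (B and C): 1 − (1 − 0.903000)(1 − 0.827000) = 0.983219
Parallel (D and E): 1 − (1 − 0.854000)(1 − 0.815000) = 0.972990
Series ([0.983219] and [0.972990]): 0.983219 × 0.972990 = 0.956662
Parallel ([0.956662] and F): 1 − (1 − 0.956662)(1 − 0.735000) = 0.988515
Series (A and [0.988515]): 0.749000 × 0.988515 = 0.7404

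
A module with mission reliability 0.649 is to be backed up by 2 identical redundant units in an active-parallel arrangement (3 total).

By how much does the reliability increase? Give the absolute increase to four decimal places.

R_before = 0.649
R_after = 1 − (1 − 0.649)^3 = 0.9568
ΔR = 0.9568 − 0.649 = 0.3078

0.3078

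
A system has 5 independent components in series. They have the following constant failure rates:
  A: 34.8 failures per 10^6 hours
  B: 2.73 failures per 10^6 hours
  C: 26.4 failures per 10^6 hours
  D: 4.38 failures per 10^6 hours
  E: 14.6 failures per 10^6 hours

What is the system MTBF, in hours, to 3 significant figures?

12100

Series of exponential components: λ_sys = Σ λ_i
λ_sys = 0.0000348 + 0.00000273 + 0.0000264 + 0.00000438 + 0.0000146 = 8.2910e-05 /h
MTBF = 1 / λ_sys = 12100 h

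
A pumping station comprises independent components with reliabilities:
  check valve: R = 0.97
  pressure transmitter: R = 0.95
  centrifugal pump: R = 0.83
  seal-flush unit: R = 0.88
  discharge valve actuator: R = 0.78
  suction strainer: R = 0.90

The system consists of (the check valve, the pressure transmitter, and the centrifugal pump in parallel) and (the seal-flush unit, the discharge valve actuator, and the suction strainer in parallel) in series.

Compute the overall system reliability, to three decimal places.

Parallel (check valve, pressure transmitter, and centrifugal pump): 1 − (1 − 0.97000)(1 − 0.95000)(1 − 0.83000) = 0.99975
Parallel (seal-flush unit, discharge valve actuator, and suction strainer): 1 − (1 − 0.88000)(1 − 0.78000)(1 − 0.90000) = 0.99736
Series ([0.99975] and [0.99736]): 0.99975 × 0.99736 = 0.997

0.997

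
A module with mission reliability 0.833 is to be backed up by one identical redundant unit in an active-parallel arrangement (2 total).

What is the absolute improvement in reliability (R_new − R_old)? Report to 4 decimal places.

0.1391

R_before = 0.833
R_after = 1 − (1 − 0.833)^2 = 0.9721
ΔR = 0.9721 − 0.833 = 0.1391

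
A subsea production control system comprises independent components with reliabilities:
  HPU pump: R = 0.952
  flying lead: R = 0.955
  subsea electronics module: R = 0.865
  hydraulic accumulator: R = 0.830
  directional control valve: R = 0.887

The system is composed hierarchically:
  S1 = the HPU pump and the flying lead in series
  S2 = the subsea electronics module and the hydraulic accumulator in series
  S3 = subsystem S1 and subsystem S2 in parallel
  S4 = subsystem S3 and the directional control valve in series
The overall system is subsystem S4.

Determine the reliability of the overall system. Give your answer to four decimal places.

0.8643

Series (HPU pump and flying lead): 0.952000 × 0.955000 = 0.909160
Series (subsea electronics module and hydraulic accumulator): 0.865000 × 0.830000 = 0.717950
Parallel ([0.909160] and [0.717950]): 1 − (1 − 0.909160)(1 − 0.717950) = 0.974379
Series ([0.974379] and directional control valve): 0.974379 × 0.887000 = 0.8643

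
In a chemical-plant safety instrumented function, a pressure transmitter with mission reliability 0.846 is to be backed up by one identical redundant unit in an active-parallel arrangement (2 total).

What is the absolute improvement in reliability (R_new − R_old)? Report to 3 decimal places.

R_before = 0.846
R_after = 1 − (1 − 0.846)^2 = 0.976
ΔR = 0.976 − 0.846 = 0.130

0.130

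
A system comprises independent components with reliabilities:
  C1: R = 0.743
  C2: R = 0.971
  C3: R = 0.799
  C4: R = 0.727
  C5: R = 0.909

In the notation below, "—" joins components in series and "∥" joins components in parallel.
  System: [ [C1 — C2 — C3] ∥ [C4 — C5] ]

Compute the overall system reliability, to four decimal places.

Series (C1, C2, and C3): 0.743000 × 0.971000 × 0.799000 = 0.576441
Series (C4 and C5): 0.727000 × 0.909000 = 0.660843
Parallel ([0.576441] and [0.660843]): 1 − (1 − 0.576441)(1 − 0.660843) = 0.8563

0.8563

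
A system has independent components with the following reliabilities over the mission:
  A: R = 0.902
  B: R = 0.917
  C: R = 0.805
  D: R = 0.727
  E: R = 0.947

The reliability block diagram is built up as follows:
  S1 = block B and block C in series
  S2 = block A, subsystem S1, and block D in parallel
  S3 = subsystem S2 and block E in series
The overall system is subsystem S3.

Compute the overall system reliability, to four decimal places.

Series (B and C): 0.917000 × 0.805000 = 0.738185
Parallel (A, [0.738185], and D): 1 − (1 − 0.902000)(1 − 0.738185)(1 − 0.727000) = 0.992995
Series ([0.992995] and E): 0.992995 × 0.947000 = 0.9404

0.9404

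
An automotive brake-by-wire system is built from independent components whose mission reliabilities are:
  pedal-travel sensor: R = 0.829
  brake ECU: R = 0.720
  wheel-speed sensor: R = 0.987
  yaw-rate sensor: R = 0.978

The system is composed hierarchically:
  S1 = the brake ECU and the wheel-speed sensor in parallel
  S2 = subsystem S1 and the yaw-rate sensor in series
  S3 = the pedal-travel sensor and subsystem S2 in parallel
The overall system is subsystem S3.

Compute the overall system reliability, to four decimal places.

0.9956

Parallel (brake ECU and wheel-speed sensor): 1 − (1 − 0.720000)(1 − 0.987000) = 0.996360
Series ([0.996360] and yaw-rate sensor): 0.996360 × 0.978000 = 0.974440
Parallel (pedal-travel sensor and [0.974440]): 1 − (1 − 0.829000)(1 − 0.974440) = 0.9956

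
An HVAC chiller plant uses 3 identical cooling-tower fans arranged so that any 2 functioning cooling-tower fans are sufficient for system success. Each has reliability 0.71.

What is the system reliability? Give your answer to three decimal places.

0.796

R = Σ_{i=2}^{3} C(3,i) p^i (1−p)^{3−i} with p = 0.71
C(3,2)·0.71^2·0.29^1 = 0.43857
C(3,3)·0.71^3·0.29^0 = 0.35791
Sum = 0.796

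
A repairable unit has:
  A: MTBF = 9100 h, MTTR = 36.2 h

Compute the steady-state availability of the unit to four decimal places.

A(A) = MTBF/(MTBF+MTTR) = 9100/(9100+36.2) = 0.9960

0.9960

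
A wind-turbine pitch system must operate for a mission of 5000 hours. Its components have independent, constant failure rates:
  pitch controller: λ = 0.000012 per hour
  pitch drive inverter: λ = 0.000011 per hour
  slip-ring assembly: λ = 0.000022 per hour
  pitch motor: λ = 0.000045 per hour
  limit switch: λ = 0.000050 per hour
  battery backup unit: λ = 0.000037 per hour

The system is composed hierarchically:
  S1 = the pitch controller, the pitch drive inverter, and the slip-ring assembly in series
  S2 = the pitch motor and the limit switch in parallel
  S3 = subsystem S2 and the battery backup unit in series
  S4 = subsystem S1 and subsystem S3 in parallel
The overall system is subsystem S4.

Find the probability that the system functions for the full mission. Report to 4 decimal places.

0.9585

R(pitch controller) = exp(−0.000012 × 5000) = 0.941765
R(pitch drive inverter) = exp(−0.000011 × 5000) = 0.946485
R(slip-ring assembly) = exp(−0.000022 × 5000) = 0.895834
R(pitch motor) = exp(−0.000045 × 5000) = 0.798516
R(limit switch) = exp(−0.000050 × 5000) = 0.778801
R(battery backup unit) = exp(−0.000037 × 5000) = 0.831104
Series (pitch controller, pitch drive inverter, and slip-ring assembly): 0.941765 × 0.946485 × 0.895834 = 0.798516
Parallel (pitch motor and limit switch): 1 − (1 − 0.798516)(1 − 0.778801) = 0.955432
Series ([0.955432] and battery backup unit): 0.955432 × 0.831104 = 0.794063
Parallel ([0.798516] and [0.794063]): 1 − (1 − 0.798516)(1 − 0.794063) = 0.9585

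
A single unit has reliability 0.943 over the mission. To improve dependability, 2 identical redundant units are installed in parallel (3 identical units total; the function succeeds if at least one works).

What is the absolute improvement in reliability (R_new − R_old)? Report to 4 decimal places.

R_before = 0.943
R_after = 1 − (1 − 0.943)^3 = 0.9998
ΔR = 0.9998 − 0.943 = 0.0568

0.0568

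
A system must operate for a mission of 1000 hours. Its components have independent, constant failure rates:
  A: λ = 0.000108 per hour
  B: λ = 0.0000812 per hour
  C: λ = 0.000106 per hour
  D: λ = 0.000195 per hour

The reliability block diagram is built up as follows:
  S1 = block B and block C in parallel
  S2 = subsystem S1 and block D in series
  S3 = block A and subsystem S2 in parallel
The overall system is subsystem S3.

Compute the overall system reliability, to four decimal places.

R(A) = exp(−0.000108 × 1000) = 0.897628
R(B) = exp(−0.0000812 × 1000) = 0.922009
R(C) = exp(−0.000106 × 1000) = 0.899425
R(D) = exp(−0.000195 × 1000) = 0.822835
Parallel (B and C): 1 − (1 − 0.922009)(1 − 0.899425) = 0.992156
Series ([0.992156] and D): 0.992156 × 0.822835 = 0.816381
Parallel (A and [0.816381]): 1 − (1 − 0.897628)(1 − 0.816381) = 0.9812

0.9812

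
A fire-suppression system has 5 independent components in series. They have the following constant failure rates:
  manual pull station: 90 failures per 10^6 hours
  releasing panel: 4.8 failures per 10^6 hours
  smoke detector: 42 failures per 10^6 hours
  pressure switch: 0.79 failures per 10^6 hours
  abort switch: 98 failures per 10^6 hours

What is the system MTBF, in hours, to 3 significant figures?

Series of exponential components: λ_sys = Σ λ_i
λ_sys = 0.000090 + 0.0000048 + 0.000042 + 0.00000079 + 0.000098 = 2.3559e-04 /h
MTBF = 1 / λ_sys = 4240 h

4240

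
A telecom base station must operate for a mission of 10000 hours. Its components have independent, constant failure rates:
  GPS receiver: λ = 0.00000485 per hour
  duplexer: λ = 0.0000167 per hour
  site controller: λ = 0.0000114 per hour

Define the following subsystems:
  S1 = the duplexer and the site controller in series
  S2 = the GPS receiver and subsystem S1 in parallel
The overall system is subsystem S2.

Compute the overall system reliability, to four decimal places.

R(GPS receiver) = exp(−0.00000485 × 10000) = 0.952657
R(duplexer) = exp(−0.0000167 × 10000) = 0.846200
R(site controller) = exp(−0.0000114 × 10000) = 0.892258
Series (duplexer and site controller): 0.846200 × 0.892258 = 0.755029
Parallel (GPS receiver and [0.755029]): 1 − (1 − 0.952657)(1 − 0.755029) = 0.9884

0.9884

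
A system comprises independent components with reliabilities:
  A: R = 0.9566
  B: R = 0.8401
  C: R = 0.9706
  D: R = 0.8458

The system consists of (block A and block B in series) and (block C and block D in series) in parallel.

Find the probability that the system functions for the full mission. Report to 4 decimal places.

0.9648

Series (A and B): 0.956600 × 0.840100 = 0.803640
Series (C and D): 0.970600 × 0.845800 = 0.820933
Parallel ([0.803640] and [0.820933]): 1 − (1 − 0.803640)(1 − 0.820933) = 0.9648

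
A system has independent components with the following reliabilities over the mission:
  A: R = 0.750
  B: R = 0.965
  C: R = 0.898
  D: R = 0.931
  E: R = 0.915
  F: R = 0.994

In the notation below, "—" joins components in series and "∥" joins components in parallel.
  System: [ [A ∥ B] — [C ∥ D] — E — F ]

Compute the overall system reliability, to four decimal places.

0.8952

Parallel (A and B): 1 − (1 − 0.750000)(1 − 0.965000) = 0.991250
Parallel (C and D): 1 − (1 − 0.898000)(1 − 0.931000) = 0.992962
Series ([0.991250], [0.992962], E, and F): 0.991250 × 0.992962 × 0.915000 × 0.994000 = 0.8952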